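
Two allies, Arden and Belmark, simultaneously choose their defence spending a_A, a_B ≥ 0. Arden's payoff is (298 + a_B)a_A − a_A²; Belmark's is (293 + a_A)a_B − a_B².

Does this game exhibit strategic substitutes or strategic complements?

strategic complements

Expanding Arden's payoff: 298a_A + a_Ba_A − a_A².
∂π/∂a_A = 298 + a_B − 2a_A = 0, so a_A = 149 + 0.5a_B.
The best-response slope da_A/da_B = 0.5 > 0: the reaction function is upward-sloping, so the choices are strategic complements.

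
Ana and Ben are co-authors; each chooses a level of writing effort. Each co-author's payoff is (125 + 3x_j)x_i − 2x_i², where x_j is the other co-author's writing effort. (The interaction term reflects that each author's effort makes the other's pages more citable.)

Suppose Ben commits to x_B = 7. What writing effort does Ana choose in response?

36.5

Ana's payoff is (125 + 3x_B)x_A − 2x_A².
∂π/∂x_A = 125 + 3x_B − 4x_A = 0, so x_A = 31.25 + 0.75x_B.
At x_B = 7: x_A = 31.25 + 0.75·7 = 36.5.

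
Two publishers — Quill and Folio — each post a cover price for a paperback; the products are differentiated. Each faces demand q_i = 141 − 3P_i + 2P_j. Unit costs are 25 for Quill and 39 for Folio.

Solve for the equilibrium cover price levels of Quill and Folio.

56.625, 61.875

Quill's profit: π = (P_{Quill} − 25)(141 − 3P_{Quill} + 2P_{Folio}).
∂π/∂P_{Quill} = 216 − 6P_{Quill} + 2P_{Folio} = 0 ⇒ P_{Quill} = 36 + (1/3)P_{Folio}.
Similarly P_{Folio} = 43 + (1/3)P_{Quill}.
Plugging P_{Folio} into Quill's best response: P_{Quill} = 36 + (1/3)(43 + (1/3)P_{Quill}) ⇒ (8/9)P_{Quill} = 151/3, so P_{Quill} = 56.625.
Then P_{Folio} = 43 + (1/3)·56.625 = 61.875.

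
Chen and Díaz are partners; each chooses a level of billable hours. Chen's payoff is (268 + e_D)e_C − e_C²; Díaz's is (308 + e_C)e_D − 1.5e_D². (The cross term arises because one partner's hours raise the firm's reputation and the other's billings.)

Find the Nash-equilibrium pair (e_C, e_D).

Expanding Chen's payoff: 268e_C + e_De_C − e_C².
∂π/∂e_C = 268 + e_D − 2e_C = 0, so e_C = 134 + 0.5e_D.
Likewise for Díaz: e_D = 308/3 + (1/3)e_C.
Plugging e_D into Chen's best response: e_C = 134 + 0.5(308/3 + (1/3)e_C) ⇒ (5/6)e_C = 556/3, so e_C = 222.4.
Then e_D = 308/3 + (1/3)·222.4 = 176.8.

222.4, 176.8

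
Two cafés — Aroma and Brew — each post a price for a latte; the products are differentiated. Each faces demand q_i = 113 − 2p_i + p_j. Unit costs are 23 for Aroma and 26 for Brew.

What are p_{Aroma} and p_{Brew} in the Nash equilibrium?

53.4, 54.6

Aroma's profit: π = (p_{Aroma} − 23)(113 − 2p_{Aroma} + p_{Brew}).
∂π/∂p_{Aroma} = 159 − 4p_{Aroma} + p_{Brew} = 0 ⇒ p_{Aroma} = 39.75 + 0.25p_{Brew}.
Similarly p_{Brew} = 41.25 + 0.25p_{Aroma}.
Substituting the second reaction function into the first: p_{Aroma} = 39.75 + 0.25(41.25 + 0.25p_{Aroma}), which gives 0.9375p_{Aroma} = 50.0625 ⇒ p_{Aroma} = 53.4.
Then p_{Brew} = 41.25 + 0.25·53.4 = 54.6.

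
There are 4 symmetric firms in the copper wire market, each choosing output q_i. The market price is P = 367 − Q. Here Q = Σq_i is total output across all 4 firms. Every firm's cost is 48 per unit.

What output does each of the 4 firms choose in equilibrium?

A representative firm's profit is π_i = q_i(367 − Q) − 48q_i, with Q = q_i + Σ_{j≠i} q_j.
First-order condition: 319 − 2q_i − Σ_{j≠i} q_j = 0.
With identical firms, set every q_j = q: then 319 − 2q − 3q = 0, i.e. q = 319/5 = 63.8.

63.8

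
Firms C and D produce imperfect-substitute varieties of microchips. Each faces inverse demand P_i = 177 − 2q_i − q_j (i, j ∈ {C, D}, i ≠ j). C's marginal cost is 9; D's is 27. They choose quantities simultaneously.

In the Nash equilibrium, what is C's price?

Firm C's profit: π = q_C(177 − 2q_C − q_D) − 9q_C.
∂π/∂q_C = 168 − 4q_C − q_D = 0 ⇒ q_C = 42 − 0.25q_D.
Similarly q_D = 37.5 − 0.25q_C.
Substituting the second reaction function into the first: q_C = 42 − 0.25(37.5 − 0.25q_C), which gives 0.9375q_C = 32.625 ⇒ q_C = 34.8.
Then q_D = 37.5 − 0.25·34.8 = 28.8.
P_C = 177 − 2·34.8 − 28.8 = 78.6.

78.6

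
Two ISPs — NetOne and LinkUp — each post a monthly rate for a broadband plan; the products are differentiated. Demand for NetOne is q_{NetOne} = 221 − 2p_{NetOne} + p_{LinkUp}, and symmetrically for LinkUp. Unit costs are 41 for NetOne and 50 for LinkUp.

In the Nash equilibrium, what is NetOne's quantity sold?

NetOne's profit: π = (p_{NetOne} − 41)(221 − 2p_{NetOne} + p_{LinkUp}).
∂π/∂p_{NetOne} = 303 − 4p_{NetOne} + p_{LinkUp} = 0 ⇒ p_{NetOne} = 75.75 + 0.25p_{LinkUp}.
Similarly p_{LinkUp} = 80.25 + 0.25p_{NetOne}.
Substituting the second reaction function into the first: p_{NetOne} = 75.75 + 0.25(80.25 + 0.25p_{NetOne}), which gives 0.9375p_{NetOne} = 95.8125 ⇒ p_{NetOne} = 102.2.
Then p_{LinkUp} = 80.25 + 0.25·102.2 = 105.8.
q_{NetOne} = 221 − 2·102.2 + 105.8 = 122.4.

122.4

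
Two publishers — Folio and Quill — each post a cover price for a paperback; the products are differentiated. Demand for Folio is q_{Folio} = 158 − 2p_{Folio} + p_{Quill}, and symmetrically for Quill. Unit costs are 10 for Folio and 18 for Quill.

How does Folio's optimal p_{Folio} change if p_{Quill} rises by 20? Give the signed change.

Folio's profit: π = (p_{Folio} − 10)(158 − 2p_{Folio} + p_{Quill}).
∂π/∂p_{Folio} = 178 − 4p_{Folio} + p_{Quill} = 0 ⇒ p_{Folio} = 44.5 + 0.25p_{Quill}.
The reaction-function slope is 0.25, so a 20-unit rise in p_{Quill} moves p_{Folio} by 0.25 × 20 = 5. Folio's best response rises — the actions are strategic complements.

5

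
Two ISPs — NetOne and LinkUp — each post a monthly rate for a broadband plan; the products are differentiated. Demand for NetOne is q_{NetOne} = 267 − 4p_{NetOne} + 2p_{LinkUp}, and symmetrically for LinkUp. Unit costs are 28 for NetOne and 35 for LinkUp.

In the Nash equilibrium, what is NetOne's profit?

5212.84

NetOne's profit: π = (p_{NetOne} − 28)(267 − 4p_{NetOne} + 2p_{LinkUp}).
∂π/∂p_{NetOne} = 379 − 8p_{NetOne} + 2p_{LinkUp} = 0 ⇒ p_{NetOne} = 47.375 + 0.25p_{LinkUp}.
Similarly p_{LinkUp} = 50.875 + 0.25p_{NetOne}.
Substituting the second reaction function into the first: p_{NetOne} = 47.375 + 0.25(50.875 + 0.25p_{NetOne}), which gives 0.9375p_{NetOne} = 1923/32 ⇒ p_{NetOne} = 64.1.
Then p_{LinkUp} = 50.875 + 0.25·64.1 = 66.9.
q_{NetOne} = 267 − 4·64.1 + 2·66.9 = 144.4.
Profit = (64.1 − 28)·144.4 = 5212.84.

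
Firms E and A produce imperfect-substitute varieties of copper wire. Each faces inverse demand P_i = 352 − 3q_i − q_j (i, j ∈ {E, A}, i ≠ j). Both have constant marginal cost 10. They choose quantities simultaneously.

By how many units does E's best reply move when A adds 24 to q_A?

Firm E's profit: π = q_E(352 − 3q_E − q_A) − 10q_E.
∂π/∂q_E = 342 − 6q_E − q_A = 0 ⇒ q_E = 57 − (1/6)q_A.
The reaction-function slope is −1/6, so a 24-unit rise in q_A moves q_E by −1/6 × 24 = −4. E's best response falls — the actions are strategic substitutes.

-4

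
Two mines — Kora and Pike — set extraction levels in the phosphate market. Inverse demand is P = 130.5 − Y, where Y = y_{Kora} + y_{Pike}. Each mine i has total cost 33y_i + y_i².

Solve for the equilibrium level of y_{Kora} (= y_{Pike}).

Mine Kora's profit: π = y_{Kora}(130.5 − (y_{Kora} + y_{Pike})) − 33y_{Kora} − y_{Kora}².
∂π/∂y_{Kora} = 97.5 − 4y_{Kora} − y_{Pike} = 0, so y_{Kora} = 24.375 − 0.25y_{Pike}.
By symmetry y_{Pike} = y_{Kora}; substituting into the reaction function, 1.25y_{Kora} = 24.375 and y_{Kora} = 19.5.

19.5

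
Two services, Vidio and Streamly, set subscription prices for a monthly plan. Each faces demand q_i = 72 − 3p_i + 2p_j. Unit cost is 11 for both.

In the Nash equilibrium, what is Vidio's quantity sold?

Vidio's profit: π = (p_{Vidio} − 11)(72 − 3p_{Vidio} + 2p_{Streamly}).
∂π/∂p_{Vidio} = 105 − 6p_{Vidio} + 2p_{Streamly} = 0 ⇒ p_{Vidio} = 17.5 + (1/3)p_{Streamly}.
The game is symmetric, so in equilibrium p_{Streamly} = p_{Vidio}: the reaction function gives (2/3)p_{Vidio} = 17.5, hence p_{Vidio} = 26.25.
q_{Vidio} = 72 − 3·26.25 + 2·26.25 = 45.75.

45.75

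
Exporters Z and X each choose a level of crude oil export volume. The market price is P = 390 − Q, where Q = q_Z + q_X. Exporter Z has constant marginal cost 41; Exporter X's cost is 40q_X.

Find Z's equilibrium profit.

13456

Exporter Z's profit: π = q_Z(390 − (q_Z + q_X)) − 41q_Z.
∂π/∂q_Z = 349 − 2q_Z − q_X = 0, so q_Z = 174.5 − 0.5q_X.
By the same steps for X: q_X = 175 − 0.5q_Z.
Plugging q_X into Z's best response: q_Z = 174.5 − 0.5(175 − 0.5q_Z) ⇒ 0.75q_Z = 87, so q_Z = 116.
Then q_X = 175 − 0.5·116 = 117.
Price P = 390 − 233 = 157.
Z's profit: (157 − 41)·116 = 13456.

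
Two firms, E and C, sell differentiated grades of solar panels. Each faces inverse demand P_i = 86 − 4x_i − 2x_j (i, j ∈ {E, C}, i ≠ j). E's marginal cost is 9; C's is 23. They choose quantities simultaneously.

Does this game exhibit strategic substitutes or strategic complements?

Firm E's profit: π = x_E(86 − 4x_E − 2x_C) − 9x_E.
∂π/∂x_E = 77 − 8x_E − 2x_C = 0 ⇒ x_E = 9.625 − 0.25x_C.
The best-response slope dx_E/dx_C = −0.25 < 0: the reaction function is downward-sloping, so the choices are strategic substitutes.

strategic substitutes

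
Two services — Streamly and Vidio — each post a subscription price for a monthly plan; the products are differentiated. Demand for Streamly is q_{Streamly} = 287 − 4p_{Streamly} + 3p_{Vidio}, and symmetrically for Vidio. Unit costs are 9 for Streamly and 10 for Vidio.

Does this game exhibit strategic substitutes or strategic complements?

strategic complements

Streamly's profit: π = (p_{Streamly} − 9)(287 − 4p_{Streamly} + 3p_{Vidio}).
∂π/∂p_{Streamly} = 323 − 8p_{Streamly} + 3p_{Vidio} = 0 ⇒ p_{Streamly} = 40.375 + 0.375p_{Vidio}.
The best-response slope dp_{Streamly}/dp_{Vidio} = 0.375 > 0: the reaction function is upward-sloping, so the choices are strategic complements.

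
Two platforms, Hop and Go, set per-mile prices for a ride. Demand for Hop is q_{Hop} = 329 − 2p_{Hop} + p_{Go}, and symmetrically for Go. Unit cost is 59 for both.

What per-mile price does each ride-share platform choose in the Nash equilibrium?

149

Hop's profit: π = (p_{Hop} − 59)(329 − 2p_{Hop} + p_{Go}).
∂π/∂p_{Hop} = 447 − 4p_{Hop} + p_{Go} = 0 ⇒ p_{Hop} = 111.75 + 0.25p_{Go}.
The game is symmetric, so in equilibrium p_{Go} = p_{Hop}: the reaction function gives 0.75p_{Hop} = 111.75, hence p_{Hop} = 149.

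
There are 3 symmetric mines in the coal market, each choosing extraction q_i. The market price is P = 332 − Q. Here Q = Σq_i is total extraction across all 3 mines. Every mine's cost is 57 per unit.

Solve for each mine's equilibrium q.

68.75

A representative mine's profit is π_i = q_i(332 − Q) − 57q_i, with Q = q_i + Σ_{j≠i} q_j.
First-order condition: 275 − 2q_i − Σ_{j≠i} q_j = 0.
In a symmetric equilibrium every mine chooses the same q, so Σ_{j≠i} q_j = 2q. The condition becomes 275 − 4q = 0, giving q = 275/4 = 68.75.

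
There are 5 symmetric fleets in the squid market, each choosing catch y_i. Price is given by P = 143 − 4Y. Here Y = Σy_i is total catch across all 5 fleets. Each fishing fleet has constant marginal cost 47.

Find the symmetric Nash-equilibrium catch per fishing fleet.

A representative fishing fleet's profit is π_i = y_i(143 − 4Y) − 47y_i, with Y = y_i + Σ_{j≠i} y_j.
First-order condition: 96 − 8y_i − 4Σ_{j≠i} y_j = 0.
Imposing symmetry (y_j = y for all j) turns Σ_{j≠i} y_j into 4y, so 96 = 24y and y = 4.

4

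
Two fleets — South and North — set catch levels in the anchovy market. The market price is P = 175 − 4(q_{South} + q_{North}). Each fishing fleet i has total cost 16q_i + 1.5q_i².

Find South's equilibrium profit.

617.98

Fishing fleet South's profit: π = q_{South}(175 − 4(q_{South} + q_{North})) − 16q_{South} − 1.5q_{South}².
∂π/∂q_{South} = 159 − 11q_{South} − 4q_{North} = 0, so q_{South} = 159/11 − (4/11)q_{North}.
The game is symmetric, so in equilibrium q_{North} = q_{South}: the reaction function gives (15/11)q_{South} = 159/11, hence q_{South} = 10.6.
Price P = 175 − 4·21.2 = 90.2.
South's profit: (90.2 − 16)·10.6 − 1.5(10.6)² = 617.98.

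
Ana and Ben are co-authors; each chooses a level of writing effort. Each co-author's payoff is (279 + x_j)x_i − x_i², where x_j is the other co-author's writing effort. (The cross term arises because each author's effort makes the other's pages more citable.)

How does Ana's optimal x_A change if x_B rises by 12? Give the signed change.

Ana's payoff is (279 + x_B)x_A − x_A².
∂π/∂x_A = 279 + x_B − 2x_A = 0, so x_A = 139.5 + 0.5x_B.
The reaction-function slope is 0.5, so a 12-unit rise in x_B moves x_A by 0.5 × 12 = 6. Ana's best response rises — the actions are strategic complements.

6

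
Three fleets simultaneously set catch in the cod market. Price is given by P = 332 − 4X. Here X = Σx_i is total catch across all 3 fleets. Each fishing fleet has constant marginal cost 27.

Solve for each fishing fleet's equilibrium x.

19.0625

A representative fishing fleet's profit is π_i = x_i(332 − 4X) − 27x_i, with X = x_i + Σ_{j≠i} x_j.
First-order condition: 305 − 8x_i − 4Σ_{j≠i} x_j = 0.
Imposing symmetry (x_j = x for all j) turns Σ_{j≠i} x_j into 2x, so 305 = 16x and x = 19.0625.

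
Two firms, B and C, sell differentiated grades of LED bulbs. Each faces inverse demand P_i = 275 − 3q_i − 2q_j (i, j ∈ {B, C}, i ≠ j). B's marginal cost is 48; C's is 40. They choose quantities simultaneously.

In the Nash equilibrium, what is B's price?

Firm B's profit: π = q_B(275 − 3q_B − 2q_C) − 48q_B.
∂π/∂q_B = 227 − 6q_B − 2q_C = 0 ⇒ q_B = 227/6 − (1/3)q_C.
Similarly q_C = 235/6 − (1/3)q_B.
Solving the two reaction functions simultaneously: (1 − (−1/3)(−1/3))q_B = 227/6 − (1/3)·(235/6), so (8/9)q_B = 223/9 and q_B = 27.875.
Then q_C = 235/6 − (1/3)·27.875 = 29.875.
P_B = 275 − 3·27.875 − 2·29.875 = 131.625.

131.625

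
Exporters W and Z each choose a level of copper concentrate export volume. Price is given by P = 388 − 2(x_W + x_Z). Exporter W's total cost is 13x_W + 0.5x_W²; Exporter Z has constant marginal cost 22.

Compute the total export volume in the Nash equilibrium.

115.5

Exporter W's profit: π = x_W(388 − 2(x_W + x_Z)) − 13x_W − 0.5x_W².
∂π/∂x_W = 375 − 5x_W − 2x_Z = 0, so x_W = 75 − 0.4x_Z.
For Z: ∂π/∂x_Z = 366 − 4x_Z − 2x_W = 0 ⇒ x_Z = 91.5 − 0.5x_W.
Plugging x_Z into W's best response: x_W = 75 − 0.4(91.5 − 0.5x_W) ⇒ 0.8x_W = 38.4, so x_W = 48.
Then x_Z = 91.5 − 0.5·48 = 67.5.
Total export volume: 48 + 67.5 = 115.5.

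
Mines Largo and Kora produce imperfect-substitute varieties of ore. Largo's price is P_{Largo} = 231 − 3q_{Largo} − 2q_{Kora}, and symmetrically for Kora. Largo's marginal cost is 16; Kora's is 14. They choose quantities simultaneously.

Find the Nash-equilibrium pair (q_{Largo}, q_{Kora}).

26.75, 27.25

Mine Largo's profit: π = q_{Largo}(231 − 3q_{Largo} − 2q_{Kora}) − 16q_{Largo}.
∂π/∂q_{Largo} = 215 − 6q_{Largo} − 2q_{Kora} = 0 ⇒ q_{Largo} = 215/6 − (1/3)q_{Kora}.
Similarly q_{Kora} = 217/6 − (1/3)q_{Largo}.
Substituting the second reaction function into the first: q_{Largo} = 215/6 − (1/3)(217/6 − (1/3)q_{Largo}), which gives (8/9)q_{Largo} = 214/9 ⇒ q_{Largo} = 26.75.
Then q_{Kora} = 217/6 − (1/3)·26.75 = 27.25.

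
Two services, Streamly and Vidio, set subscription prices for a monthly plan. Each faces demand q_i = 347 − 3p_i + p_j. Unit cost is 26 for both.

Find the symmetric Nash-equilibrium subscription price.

85

Streamly's profit: π = (p_{Streamly} − 26)(347 − 3p_{Streamly} + p_{Vidio}).
∂π/∂p_{Streamly} = 425 − 6p_{Streamly} + p_{Vidio} = 0 ⇒ p_{Streamly} = 425/6 + (1/6)p_{Vidio}.
By symmetry p_{Vidio} = p_{Streamly}; substituting into the reaction function, (5/6)p_{Streamly} = 425/6 and p_{Streamly} = 85.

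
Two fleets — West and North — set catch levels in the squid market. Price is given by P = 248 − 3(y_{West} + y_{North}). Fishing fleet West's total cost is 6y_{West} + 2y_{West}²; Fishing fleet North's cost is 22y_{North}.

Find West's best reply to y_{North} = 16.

Fishing fleet West's profit: π = y_{West}(248 − 3(y_{West} + y_{North})) − 6y_{West} − 2y_{West}².
∂π/∂y_{West} = 242 − 10y_{West} − 3y_{North} = 0, so y_{West} = 24.2 − 0.3y_{North}.
At y_{North} = 16: y_{West} = 24.2 − 0.3·16 = 19.4.

19.4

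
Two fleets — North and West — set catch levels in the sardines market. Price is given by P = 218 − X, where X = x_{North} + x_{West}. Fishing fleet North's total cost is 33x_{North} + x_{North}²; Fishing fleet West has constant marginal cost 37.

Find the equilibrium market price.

Fishing fleet North's profit: π = x_{North}(218 − (x_{North} + x_{West})) − 33x_{North} − x_{North}².
∂π/∂x_{North} = 185 − 4x_{North} − x_{West} = 0, so x_{North} = 46.25 − 0.25x_{West}.
For West: ∂π/∂x_{West} = 181 − 2x_{West} − x_{North} = 0 ⇒ x_{West} = 90.5 − 0.5x_{North}.
Substituting the second reaction function into the first: x_{North} = 46.25 − 0.25(90.5 − 0.5x_{North}), which gives 0.875x_{North} = 23.625 ⇒ x_{North} = 27.
Then x_{West} = 90.5 − 0.5·27 = 77.
Equilibrium price: P = 218 − 104 = 114.

114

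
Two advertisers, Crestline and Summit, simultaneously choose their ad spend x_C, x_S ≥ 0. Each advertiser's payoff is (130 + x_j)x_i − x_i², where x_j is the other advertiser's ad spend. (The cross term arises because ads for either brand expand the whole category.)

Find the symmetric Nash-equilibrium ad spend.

Crestline's payoff is (130 + x_S)x_C − x_C².
∂π/∂x_C = 130 + x_S − 2x_C = 0, so x_C = 65 + 0.5x_S.
By symmetry x_S = x_C; substituting into the reaction function, 0.5x_C = 65 and x_C = 130.

130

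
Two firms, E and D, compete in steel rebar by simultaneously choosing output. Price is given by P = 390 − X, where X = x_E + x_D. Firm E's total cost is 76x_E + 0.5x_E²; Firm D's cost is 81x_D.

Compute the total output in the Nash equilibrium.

186.4

Firm E's profit: π = x_E(390 − (x_E + x_D)) − 76x_E − 0.5x_E².
∂π/∂x_E = 314 − 3x_E − x_D = 0, so x_E = 314/3 − (1/3)x_D.
For D: ∂π/∂x_D = 309 − 2x_D − x_E = 0 ⇒ x_D = 154.5 − 0.5x_E.
Solving the two reaction functions simultaneously: (1 − (−1/3)(−0.5))x_E = 314/3 − (1/3)·154.5, so (5/6)x_E = 319/6 and x_E = 63.8.
Then x_D = 154.5 − 0.5·63.8 = 122.6.
Total output: 63.8 + 122.6 = 186.4.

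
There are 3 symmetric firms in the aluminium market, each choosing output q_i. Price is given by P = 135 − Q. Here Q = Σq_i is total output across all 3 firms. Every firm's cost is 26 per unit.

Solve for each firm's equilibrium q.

A representative firm's profit is π_i = q_i(135 − Q) − 26q_i, with Q = q_i + Σ_{j≠i} q_j.
First-order condition: 109 − 2q_i − Σ_{j≠i} q_j = 0.
Imposing symmetry (q_j = q for all j) turns Σ_{j≠i} q_j into 2q, so 109 = 4q and q = 27.25.

27.25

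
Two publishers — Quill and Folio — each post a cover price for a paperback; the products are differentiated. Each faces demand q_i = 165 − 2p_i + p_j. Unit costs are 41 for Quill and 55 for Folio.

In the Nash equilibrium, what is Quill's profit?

3732.48

Quill's profit: π = (p_{Quill} − 41)(165 − 2p_{Quill} + p_{Folio}).
∂π/∂p_{Quill} = 247 − 4p_{Quill} + p_{Folio} = 0 ⇒ p_{Quill} = 61.75 + 0.25p_{Folio}.
Similarly p_{Folio} = 68.75 + 0.25p_{Quill}.
Plugging p_{Folio} into Quill's best response: p_{Quill} = 61.75 + 0.25(68.75 + 0.25p_{Quill}) ⇒ 0.9375p_{Quill} = 78.9375, so p_{Quill} = 84.2.
Then p_{Folio} = 68.75 + 0.25·84.2 = 89.8.
q_{Quill} = 165 − 2·84.2 + 89.8 = 86.4.
Profit = (84.2 − 41)·86.4 = 3732.48.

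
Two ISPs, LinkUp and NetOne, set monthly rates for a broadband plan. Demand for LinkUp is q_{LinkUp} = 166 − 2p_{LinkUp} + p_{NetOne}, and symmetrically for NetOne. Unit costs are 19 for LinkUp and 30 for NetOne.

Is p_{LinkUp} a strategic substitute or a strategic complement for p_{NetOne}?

strategic complements

LinkUp's profit: π = (p_{LinkUp} − 19)(166 − 2p_{LinkUp} + p_{NetOne}).
∂π/∂p_{LinkUp} = 204 − 4p_{LinkUp} + p_{NetOne} = 0 ⇒ p_{LinkUp} = 51 + 0.25p_{NetOne}.
The best-response slope dp_{LinkUp}/dp_{NetOne} = 0.25 > 0: the reaction function is upward-sloping, so the choices are strategic complements.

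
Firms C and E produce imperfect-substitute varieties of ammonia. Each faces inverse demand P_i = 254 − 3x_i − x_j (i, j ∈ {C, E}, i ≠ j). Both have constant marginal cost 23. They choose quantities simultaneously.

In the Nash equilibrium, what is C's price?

122

Firm C's profit: π = x_C(254 − 3x_C − x_E) − 23x_C.
∂π/∂x_C = 231 − 6x_C − x_E = 0 ⇒ x_C = 38.5 − (1/6)x_E.
Setting x_C = x_E in the reaction function: x_C = 38.5 − (1/6)x_C, so x_C = 38.5 / (7/6) = 33.
P_C = 254 − 3·33 − 33 = 122.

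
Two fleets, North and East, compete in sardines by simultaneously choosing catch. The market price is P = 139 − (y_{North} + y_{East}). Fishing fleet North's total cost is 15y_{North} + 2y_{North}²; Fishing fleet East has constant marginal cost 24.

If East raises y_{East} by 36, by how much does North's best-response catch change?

-6

Fishing fleet North's profit: π = y_{North}(139 − (y_{North} + y_{East})) − 15y_{North} − 2y_{North}².
∂π/∂y_{North} = 124 − 6y_{North} − y_{East} = 0, so y_{North} = 62/3 − (1/6)y_{East}.
The reaction-function slope is −1/6, so a 36-unit rise in y_{East} moves y_{North} by −1/6 × 36 = −6. North's best response falls — the actions are strategic substitutes.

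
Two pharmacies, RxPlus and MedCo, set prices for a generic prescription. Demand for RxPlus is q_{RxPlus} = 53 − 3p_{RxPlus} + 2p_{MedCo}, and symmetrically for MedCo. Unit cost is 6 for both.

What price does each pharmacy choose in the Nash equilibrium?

17.75

RxPlus's profit: π = (p_{RxPlus} − 6)(53 − 3p_{RxPlus} + 2p_{MedCo}).
∂π/∂p_{RxPlus} = 71 − 6p_{RxPlus} + 2p_{MedCo} = 0 ⇒ p_{RxPlus} = 71/6 + (1/3)p_{MedCo}.
The game is symmetric, so in equilibrium p_{MedCo} = p_{RxPlus}: the reaction function gives (2/3)p_{RxPlus} = 71/6, hence p_{RxPlus} = 17.75.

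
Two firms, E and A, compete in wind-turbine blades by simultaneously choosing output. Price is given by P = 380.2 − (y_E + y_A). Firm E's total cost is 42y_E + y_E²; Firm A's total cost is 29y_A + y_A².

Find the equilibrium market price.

242.32

Firm E's profit: π = y_E(380.2 − (y_E + y_A)) − 42y_E − y_E².
∂π/∂y_E = 338.2 − 4y_E − y_A = 0, so y_E = 84.55 − 0.25y_A.
By the same steps for A: y_A = 87.8 − 0.25y_E.
Plugging y_A into E's best response: y_E = 84.55 − 0.25(87.8 − 0.25y_E) ⇒ 0.9375y_E = 62.6, so y_E = 5008/75.
Then y_A = 87.8 − 0.25·(5008/75) = 5333/75.
Equilibrium price: P = 380.2 − 137.88 = 242.32.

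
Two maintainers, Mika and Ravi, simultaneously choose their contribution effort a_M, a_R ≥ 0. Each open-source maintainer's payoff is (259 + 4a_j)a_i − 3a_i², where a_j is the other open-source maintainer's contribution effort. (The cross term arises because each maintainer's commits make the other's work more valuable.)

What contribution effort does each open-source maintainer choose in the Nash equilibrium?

Mika's payoff is (259 + 4a_R)a_M − 3a_M².
∂π/∂a_M = 259 + 4a_R − 6a_M = 0, so a_M = 259/6 + (2/3)a_R.
Setting a_M = a_R in the reaction function: a_M = 259/6 + (2/3)a_M, so a_M = (259/6) / (1/3) = 129.5.

129.5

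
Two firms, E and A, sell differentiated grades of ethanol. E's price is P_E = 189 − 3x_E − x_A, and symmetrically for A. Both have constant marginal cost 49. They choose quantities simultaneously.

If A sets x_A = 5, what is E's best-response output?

22.5

Firm E's profit: π = x_E(189 − 3x_E − x_A) − 49x_E.
∂π/∂x_E = 140 − 6x_E − x_A = 0 ⇒ x_E = 70/3 − (1/6)x_A.
At x_A = 5: x_E = 70/3 − (1/6)·5 = 22.5.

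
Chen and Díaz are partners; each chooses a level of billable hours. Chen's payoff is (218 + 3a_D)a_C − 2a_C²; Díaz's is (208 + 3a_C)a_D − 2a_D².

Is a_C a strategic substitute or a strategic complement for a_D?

strategic complements

Expanding Chen's payoff: 218a_C + 3a_Da_C − 2a_C².
∂π/∂a_C = 218 + 3a_D − 4a_C = 0, so a_C = 54.5 + 0.75a_D.
The best-response slope da_C/da_D = 0.75 > 0: the reaction function is upward-sloping, so the choices are strategic complements.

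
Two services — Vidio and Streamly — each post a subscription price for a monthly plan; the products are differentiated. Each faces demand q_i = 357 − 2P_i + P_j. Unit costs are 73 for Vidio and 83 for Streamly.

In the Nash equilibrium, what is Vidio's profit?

18432

Vidio's profit: π = (P_{Vidio} − 73)(357 − 2P_{Vidio} + P_{Streamly}).
∂π/∂P_{Vidio} = 503 − 4P_{Vidio} + P_{Streamly} = 0 ⇒ P_{Vidio} = 125.75 + 0.25P_{Streamly}.
Similarly P_{Streamly} = 130.75 + 0.25P_{Vidio}.
Solving the two reaction functions simultaneously: (1 − (0.25)(0.25))P_{Vidio} = 125.75 + 0.25·130.75, so 0.9375P_{Vidio} = 158.4375 and P_{Vidio} = 169.
Then P_{Streamly} = 130.75 + 0.25·169 = 173.
q_{Vidio} = 357 − 2·169 + 173 = 192.
Profit = (169 − 73)·192 = 18432.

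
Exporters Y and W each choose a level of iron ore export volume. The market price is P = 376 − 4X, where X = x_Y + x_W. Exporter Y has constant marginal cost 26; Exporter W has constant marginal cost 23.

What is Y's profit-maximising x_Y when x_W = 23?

Exporter Y's profit: π = x_Y(376 − 4(x_Y + x_W)) − 26x_Y.
∂π/∂x_Y = 350 − 8x_Y − 4x_W = 0, so x_Y = 43.75 − 0.5x_W.
At x_W = 23: x_Y = 43.75 − 0.5·23 = 32.25.

32.25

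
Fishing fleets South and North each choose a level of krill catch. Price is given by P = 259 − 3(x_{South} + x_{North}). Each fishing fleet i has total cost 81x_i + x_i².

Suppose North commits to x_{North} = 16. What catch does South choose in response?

Fishing fleet South's profit: π = x_{South}(259 − 3(x_{South} + x_{North})) − 81x_{South} − x_{South}².
∂π/∂x_{South} = 178 − 8x_{South} − 3x_{North} = 0, so x_{South} = 22.25 − 0.375x_{North}.
At x_{North} = 16: x_{South} = 22.25 − 0.375·16 = 16.25.

16.25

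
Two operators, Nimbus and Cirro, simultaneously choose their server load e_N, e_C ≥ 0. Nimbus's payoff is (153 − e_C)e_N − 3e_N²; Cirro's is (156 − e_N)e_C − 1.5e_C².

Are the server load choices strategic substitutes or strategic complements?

Expanding Nimbus's payoff: 153e_N − e_Ce_N − 3e_N².
∂π/∂e_N = 153 − e_C − 6e_N = 0, so e_N = 25.5 − (1/6)e_C.
The best-response slope de_N/de_C = −1/6 < 0: the reaction function is downward-sloping, so the choices are strategic substitutes.

strategic substitutes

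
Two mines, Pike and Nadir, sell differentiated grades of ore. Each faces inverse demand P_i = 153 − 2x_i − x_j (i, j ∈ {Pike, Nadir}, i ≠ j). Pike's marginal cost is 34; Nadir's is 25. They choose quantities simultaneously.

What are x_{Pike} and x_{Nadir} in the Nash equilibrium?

23.2, 26.2

Mine Pike's profit: π = x_{Pike}(153 − 2x_{Pike} − x_{Nadir}) − 34x_{Pike}.
∂π/∂x_{Pike} = 119 − 4x_{Pike} − x_{Nadir} = 0 ⇒ x_{Pike} = 29.75 − 0.25x_{Nadir}.
Similarly x_{Nadir} = 32 − 0.25x_{Pike}.
Solving the two reaction functions simultaneously: (1 − (−0.25)(−0.25))x_{Pike} = 29.75 − 0.25·32, so 0.9375x_{Pike} = 21.75 and x_{Pike} = 23.2.
Then x_{Nadir} = 32 − 0.25·23.2 = 26.2.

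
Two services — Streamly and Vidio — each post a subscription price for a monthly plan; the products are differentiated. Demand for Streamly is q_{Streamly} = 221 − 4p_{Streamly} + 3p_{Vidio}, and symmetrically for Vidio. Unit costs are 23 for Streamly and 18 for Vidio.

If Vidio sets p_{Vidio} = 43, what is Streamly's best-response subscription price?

55.25

Streamly's profit: π = (p_{Streamly} − 23)(221 − 4p_{Streamly} + 3p_{Vidio}).
∂π/∂p_{Streamly} = 313 − 8p_{Streamly} + 3p_{Vidio} = 0 ⇒ p_{Streamly} = 39.125 + 0.375p_{Vidio}.
At p_{Vidio} = 43: p_{Streamly} = 39.125 + 0.375·43 = 55.25.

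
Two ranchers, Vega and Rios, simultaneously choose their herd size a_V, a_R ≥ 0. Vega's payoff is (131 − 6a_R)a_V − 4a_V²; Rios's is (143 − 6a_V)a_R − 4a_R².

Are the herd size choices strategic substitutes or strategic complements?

strategic substitutes

Expanding Vega's payoff: 131a_V − 6a_Ra_V − 4a_V².
∂π/∂a_V = 131 − 6a_R − 8a_V = 0, so a_V = 16.375 − 0.75a_R.
The best-response slope da_V/da_R = −0.75 < 0: the reaction function is downward-sloping, so the choices are strategic substitutes.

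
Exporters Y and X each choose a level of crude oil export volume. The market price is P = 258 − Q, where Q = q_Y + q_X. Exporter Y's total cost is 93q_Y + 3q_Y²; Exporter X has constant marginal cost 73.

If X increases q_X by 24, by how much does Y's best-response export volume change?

Exporter Y's profit: π = q_Y(258 − (q_Y + q_X)) − 93q_Y − 3q_Y².
∂π/∂q_Y = 165 − 8q_Y − q_X = 0, so q_Y = 20.625 − 0.125q_X.
The reaction-function slope is −0.125, so a 24-unit rise in q_X moves q_Y by −0.125 × 24 = −3. Y's best response falls — the actions are strategic substitutes.

-3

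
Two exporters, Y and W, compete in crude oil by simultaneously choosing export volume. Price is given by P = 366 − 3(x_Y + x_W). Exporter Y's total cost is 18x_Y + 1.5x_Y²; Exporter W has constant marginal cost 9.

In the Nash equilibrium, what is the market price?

Exporter Y's profit: π = x_Y(366 − 3(x_Y + x_W)) − 18x_Y − 1.5x_Y².
∂π/∂x_Y = 348 − 9x_Y − 3x_W = 0, so x_Y = 116/3 − (1/3)x_W.
For W: ∂π/∂x_W = 357 − 6x_W − 3x_Y = 0 ⇒ x_W = 59.5 − 0.5x_Y.
Substituting the second reaction function into the first: x_Y = 116/3 − (1/3)(59.5 − 0.5x_Y), which gives (5/6)x_Y = 113/6 ⇒ x_Y = 22.6.
Then x_W = 59.5 − 0.5·22.6 = 48.2.
Equilibrium price: P = 366 − 3·70.8 = 153.6.

153.6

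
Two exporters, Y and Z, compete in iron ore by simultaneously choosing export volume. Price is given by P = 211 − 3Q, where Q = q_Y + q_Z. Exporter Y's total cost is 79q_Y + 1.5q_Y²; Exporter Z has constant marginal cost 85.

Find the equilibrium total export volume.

25.6

Exporter Y's profit: π = q_Y(211 − 3(q_Y + q_Z)) − 79q_Y − 1.5q_Y².
∂π/∂q_Y = 132 − 9q_Y − 3q_Z = 0, so q_Y = 44/3 − (1/3)q_Z.
For Z: ∂π/∂q_Z = 126 − 6q_Z − 3q_Y = 0 ⇒ q_Z = 21 − 0.5q_Y.
Plugging q_Z into Y's best response: q_Y = 44/3 − (1/3)(21 − 0.5q_Y) ⇒ (5/6)q_Y = 23/3, so q_Y = 9.2.
Then q_Z = 21 − 0.5·9.2 = 16.4.
Total export volume: 9.2 + 16.4 = 25.6.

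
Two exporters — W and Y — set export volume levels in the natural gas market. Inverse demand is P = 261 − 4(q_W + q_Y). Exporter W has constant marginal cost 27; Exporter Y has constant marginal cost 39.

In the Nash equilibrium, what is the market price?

109

Exporter W's profit: π = q_W(261 − 4(q_W + q_Y)) − 27q_W.
∂π/∂q_W = 234 − 8q_W − 4q_Y = 0, so q_W = 29.25 − 0.5q_Y.
By the same steps for Y: q_Y = 27.75 − 0.5q_W.
Plugging q_Y into W's best response: q_W = 29.25 − 0.5(27.75 − 0.5q_W) ⇒ 0.75q_W = 15.375, so q_W = 20.5.
Then q_Y = 27.75 − 0.5·20.5 = 17.5.
Equilibrium price: P = 261 − 4·38 = 109.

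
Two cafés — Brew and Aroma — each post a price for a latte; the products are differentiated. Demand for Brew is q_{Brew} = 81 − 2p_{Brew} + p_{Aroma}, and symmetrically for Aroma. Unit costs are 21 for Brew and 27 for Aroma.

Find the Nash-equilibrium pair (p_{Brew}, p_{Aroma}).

Brew's profit: π = (p_{Brew} − 21)(81 − 2p_{Brew} + p_{Aroma}).
∂π/∂p_{Brew} = 123 − 4p_{Brew} + p_{Aroma} = 0 ⇒ p_{Brew} = 30.75 + 0.25p_{Aroma}.
Similarly p_{Aroma} = 33.75 + 0.25p_{Brew}.
Plugging p_{Aroma} into Brew's best response: p_{Brew} = 30.75 + 0.25(33.75 + 0.25p_{Brew}) ⇒ 0.9375p_{Brew} = 39.1875, so p_{Brew} = 41.8.
Then p_{Aroma} = 33.75 + 0.25·41.8 = 44.2.

41.8, 44.2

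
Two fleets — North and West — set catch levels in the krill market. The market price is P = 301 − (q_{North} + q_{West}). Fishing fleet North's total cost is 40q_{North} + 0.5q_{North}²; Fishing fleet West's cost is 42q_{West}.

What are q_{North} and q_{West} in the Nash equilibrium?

Fishing fleet North's profit: π = q_{North}(301 − (q_{North} + q_{West})) − 40q_{North} − 0.5q_{North}².
∂π/∂q_{North} = 261 − 3q_{North} − q_{West} = 0, so q_{North} = 87 − (1/3)q_{West}.
For West: ∂π/∂q_{West} = 259 − 2q_{West} − q_{North} = 0 ⇒ q_{West} = 129.5 − 0.5q_{North}.
Substituting the second reaction function into the first: q_{North} = 87 − (1/3)(129.5 − 0.5q_{North}), which gives (5/6)q_{North} = 263/6 ⇒ q_{North} = 52.6.
Then q_{West} = 129.5 − 0.5·52.6 = 103.2.

52.6, 103.2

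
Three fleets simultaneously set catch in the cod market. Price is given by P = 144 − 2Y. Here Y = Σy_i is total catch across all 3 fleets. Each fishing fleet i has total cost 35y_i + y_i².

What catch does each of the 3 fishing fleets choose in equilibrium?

A representative fishing fleet's profit is π_i = y_i(144 − 2Y) − 35y_i − y_i², with Y = y_i + Σ_{j≠i} y_j.
First-order condition: 109 − 6y_i − 2Σ_{j≠i} y_j = 0.
Imposing symmetry (y_j = y for all j) turns Σ_{j≠i} y_j into 2y, so 109 = 10y and y = 10.9.

10.9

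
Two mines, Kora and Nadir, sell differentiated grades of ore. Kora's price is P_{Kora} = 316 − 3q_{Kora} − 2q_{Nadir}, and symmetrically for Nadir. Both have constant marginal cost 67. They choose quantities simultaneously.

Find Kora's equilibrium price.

Mine Kora's profit: π = q_{Kora}(316 − 3q_{Kora} − 2q_{Nadir}) − 67q_{Kora}.
∂π/∂q_{Kora} = 249 − 6q_{Kora} − 2q_{Nadir} = 0 ⇒ q_{Kora} = 41.5 − (1/3)q_{Nadir}.
Setting q_{Kora} = q_{Nadir} in the reaction function: q_{Kora} = 41.5 − (1/3)q_{Kora}, so q_{Kora} = 41.5 / (4/3) = 31.125.
P_{Kora} = 316 − 3·31.125 − 2·31.125 = 160.375.

160.375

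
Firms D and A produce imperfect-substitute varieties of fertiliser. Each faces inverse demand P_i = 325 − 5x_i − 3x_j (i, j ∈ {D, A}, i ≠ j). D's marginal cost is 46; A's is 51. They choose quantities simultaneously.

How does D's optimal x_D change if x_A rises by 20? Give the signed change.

-6

Firm D's profit: π = x_D(325 − 5x_D − 3x_A) − 46x_D.
∂π/∂x_D = 279 − 10x_D − 3x_A = 0 ⇒ x_D = 27.9 − 0.3x_A.
The reaction-function slope is −0.3, so a 20-unit rise in x_A moves x_D by −0.3 × 20 = −6. D's best response falls — the actions are strategic substitutes.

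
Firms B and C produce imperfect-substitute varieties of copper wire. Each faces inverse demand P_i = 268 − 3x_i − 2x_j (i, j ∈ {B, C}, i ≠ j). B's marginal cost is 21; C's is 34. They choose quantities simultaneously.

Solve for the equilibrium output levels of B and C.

Firm B's profit: π = x_B(268 − 3x_B − 2x_C) − 21x_B.
∂π/∂x_B = 247 − 6x_B − 2x_C = 0 ⇒ x_B = 247/6 − (1/3)x_C.
Similarly x_C = 39 − (1/3)x_B.
Substituting the second reaction function into the first: x_B = 247/6 − (1/3)(39 − (1/3)x_B), which gives (8/9)x_B = 169/6 ⇒ x_B = 31.6875.
Then x_C = 39 − (1/3)·31.6875 = 28.4375.

31.6875, 28.4375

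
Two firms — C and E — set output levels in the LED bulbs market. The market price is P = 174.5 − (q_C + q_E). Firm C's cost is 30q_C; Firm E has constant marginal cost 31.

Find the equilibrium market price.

78.5

Firm C's profit: π = q_C(174.5 − (q_C + q_E)) − 30q_C.
∂π/∂q_C = 144.5 − 2q_C − q_E = 0, so q_C = 72.25 − 0.5q_E.
By the same steps for E: q_E = 71.75 − 0.5q_C.
Substituting the second reaction function into the first: q_C = 72.25 − 0.5(71.75 − 0.5q_C), which gives 0.75q_C = 36.375 ⇒ q_C = 48.5.
Then q_E = 71.75 − 0.5·48.5 = 47.5.
Equilibrium price: P = 174.5 − 96 = 78.5.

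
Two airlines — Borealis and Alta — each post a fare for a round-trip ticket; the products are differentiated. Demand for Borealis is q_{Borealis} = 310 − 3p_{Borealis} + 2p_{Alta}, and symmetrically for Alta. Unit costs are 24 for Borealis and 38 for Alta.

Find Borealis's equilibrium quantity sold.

222.375

Borealis's profit: π = (p_{Borealis} − 24)(310 − 3p_{Borealis} + 2p_{Alta}).
∂π/∂p_{Borealis} = 382 − 6p_{Borealis} + 2p_{Alta} = 0 ⇒ p_{Borealis} = 191/3 + (1/3)p_{Alta}.
Similarly p_{Alta} = 212/3 + (1/3)p_{Borealis}.
Plugging p_{Alta} into Borealis's best response: p_{Borealis} = 191/3 + (1/3)(212/3 + (1/3)p_{Borealis}) ⇒ (8/9)p_{Borealis} = 785/9, so p_{Borealis} = 98.125.
Then p_{Alta} = 212/3 + (1/3)·98.125 = 103.375.
q_{Borealis} = 310 − 3·98.125 + 2·103.375 = 222.375.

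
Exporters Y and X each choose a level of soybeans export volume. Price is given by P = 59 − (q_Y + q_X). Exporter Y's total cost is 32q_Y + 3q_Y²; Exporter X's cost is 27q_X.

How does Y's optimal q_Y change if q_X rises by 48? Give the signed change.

-6

Exporter Y's profit: π = q_Y(59 − (q_Y + q_X)) − 32q_Y − 3q_Y².
∂π/∂q_Y = 27 − 8q_Y − q_X = 0, so q_Y = 3.375 − 0.125q_X.
The reaction-function slope is −0.125, so a 48-unit rise in q_X moves q_Y by −0.125 × 48 = −6. Y's best response falls — the actions are strategic substitutes.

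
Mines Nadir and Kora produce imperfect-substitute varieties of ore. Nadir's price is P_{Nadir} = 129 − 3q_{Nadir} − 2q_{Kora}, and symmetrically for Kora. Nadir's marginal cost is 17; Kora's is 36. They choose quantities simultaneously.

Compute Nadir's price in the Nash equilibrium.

62.5625

Mine Nadir's profit: π = q_{Nadir}(129 − 3q_{Nadir} − 2q_{Kora}) − 17q_{Nadir}.
∂π/∂q_{Nadir} = 112 − 6q_{Nadir} − 2q_{Kora} = 0 ⇒ q_{Nadir} = 56/3 − (1/3)q_{Kora}.
Similarly q_{Kora} = 15.5 − (1/3)q_{Nadir}.
Plugging q_{Kora} into Nadir's best response: q_{Nadir} = 56/3 − (1/3)(15.5 − (1/3)q_{Nadir}) ⇒ (8/9)q_{Nadir} = 13.5, so q_{Nadir} = 15.1875.
Then q_{Kora} = 15.5 − (1/3)·15.1875 = 10.4375.
P_{Nadir} = 129 − 3·15.1875 − 2·10.4375 = 62.5625.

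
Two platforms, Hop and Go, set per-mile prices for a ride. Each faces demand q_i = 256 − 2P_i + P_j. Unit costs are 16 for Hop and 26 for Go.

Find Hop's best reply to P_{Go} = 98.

96.5

Hop's profit: π = (P_{Hop} − 16)(256 − 2P_{Hop} + P_{Go}).
∂π/∂P_{Hop} = 288 − 4P_{Hop} + P_{Go} = 0 ⇒ P_{Hop} = 72 + 0.25P_{Go}.
At P_{Go} = 98: P_{Hop} = 72 + 0.25·98 = 96.5.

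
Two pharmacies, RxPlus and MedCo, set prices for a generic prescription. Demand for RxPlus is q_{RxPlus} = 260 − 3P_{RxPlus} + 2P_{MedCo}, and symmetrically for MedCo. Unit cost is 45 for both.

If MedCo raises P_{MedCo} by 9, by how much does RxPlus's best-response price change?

RxPlus's profit: π = (P_{RxPlus} − 45)(260 − 3P_{RxPlus} + 2P_{MedCo}).
∂π/∂P_{RxPlus} = 395 − 6P_{RxPlus} + 2P_{MedCo} = 0 ⇒ P_{RxPlus} = 395/6 + (1/3)P_{MedCo}.
The reaction-function slope is 1/3, so a 9-unit rise in P_{MedCo} moves P_{RxPlus} by 1/3 × 9 = 3. RxPlus's best response rises — the actions are strategic complements.

3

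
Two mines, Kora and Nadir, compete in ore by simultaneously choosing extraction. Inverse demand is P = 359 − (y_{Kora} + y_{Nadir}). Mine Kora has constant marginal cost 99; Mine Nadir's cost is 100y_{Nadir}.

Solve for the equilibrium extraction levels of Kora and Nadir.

87, 86

Mine Kora's profit: π = y_{Kora}(359 − (y_{Kora} + y_{Nadir})) − 99y_{Kora}.
∂π/∂y_{Kora} = 260 − 2y_{Kora} − y_{Nadir} = 0, so y_{Kora} = 130 − 0.5y_{Nadir}.
By the same steps for Nadir: y_{Nadir} = 129.5 − 0.5y_{Kora}.
Substituting the second reaction function into the first: y_{Kora} = 130 − 0.5(129.5 − 0.5y_{Kora}), which gives 0.75y_{Kora} = 65.25 ⇒ y_{Kora} = 87.
Then y_{Nadir} = 129.5 − 0.5·87 = 86.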